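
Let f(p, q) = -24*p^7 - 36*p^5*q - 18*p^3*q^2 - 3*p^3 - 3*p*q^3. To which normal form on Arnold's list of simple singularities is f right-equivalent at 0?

E_7

The Hessian of f at 0 has rank 0. Corank 2; j^3 = -3*p^3 is a perfect cube, so E-series; the 4-jet and mu = 7 give E_7.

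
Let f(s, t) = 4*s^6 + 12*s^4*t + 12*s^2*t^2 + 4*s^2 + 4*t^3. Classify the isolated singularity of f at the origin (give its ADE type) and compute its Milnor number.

Type A2, Milnor number mu = 2.

The Hessian of f at 0 has rank 1. Corank 1: A-series; mu = 2 gives A_2.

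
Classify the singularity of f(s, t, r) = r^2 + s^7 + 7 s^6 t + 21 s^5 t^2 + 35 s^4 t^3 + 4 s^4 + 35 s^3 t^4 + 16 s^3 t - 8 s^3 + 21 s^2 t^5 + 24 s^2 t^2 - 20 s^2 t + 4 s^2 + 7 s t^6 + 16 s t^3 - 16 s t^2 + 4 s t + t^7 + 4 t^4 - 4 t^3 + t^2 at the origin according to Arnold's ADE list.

The Hessian of f at 0 is [[8, 4, 0], [4, 2, 0], [0, 0, 2]] with rank 2, so corank 1. A Groebner basis of the Jacobian ideal J(f) in C{s,t,r} is {-112*s*t/3 + 80*s/3 + t^4 + 8*t^3/3 - 76*t^2/3 + 40*t/3, s*t^2 - 8*s*t/3 + 4*s/3 + 5*t^3/6 - 5*t^2/3 + 2*t/3, s^2 + 2*s*t - s + t^2 - t/2, r}; counting standard monomials gives mu = 6. Corank 1: A-series; mu = 6 gives A_6.

A6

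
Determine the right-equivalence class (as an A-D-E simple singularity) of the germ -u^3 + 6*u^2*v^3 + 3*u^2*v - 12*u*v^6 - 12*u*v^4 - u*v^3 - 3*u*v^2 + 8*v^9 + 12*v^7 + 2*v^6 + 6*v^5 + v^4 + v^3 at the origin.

E_{7}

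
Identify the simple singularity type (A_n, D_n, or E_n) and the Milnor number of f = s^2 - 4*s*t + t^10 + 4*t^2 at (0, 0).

The Hessian of f at 0 has rank 1. Corank 1: A-series; mu = 9 gives A_9.

Type A9, Milnor number mu = 9.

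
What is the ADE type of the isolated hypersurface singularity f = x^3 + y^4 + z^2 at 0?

E6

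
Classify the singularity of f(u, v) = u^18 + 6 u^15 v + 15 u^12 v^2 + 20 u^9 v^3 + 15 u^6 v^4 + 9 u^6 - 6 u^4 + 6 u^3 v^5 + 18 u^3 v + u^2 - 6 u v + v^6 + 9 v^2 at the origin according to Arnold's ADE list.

The Hessian of f at 0 has rank 1. Corank 1: A-series; mu = 5 gives A_5.

A_5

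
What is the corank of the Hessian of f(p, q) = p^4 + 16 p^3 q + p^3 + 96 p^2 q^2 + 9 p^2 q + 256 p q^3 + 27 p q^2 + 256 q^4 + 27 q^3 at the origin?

2

Hessian at 0 has rank 0.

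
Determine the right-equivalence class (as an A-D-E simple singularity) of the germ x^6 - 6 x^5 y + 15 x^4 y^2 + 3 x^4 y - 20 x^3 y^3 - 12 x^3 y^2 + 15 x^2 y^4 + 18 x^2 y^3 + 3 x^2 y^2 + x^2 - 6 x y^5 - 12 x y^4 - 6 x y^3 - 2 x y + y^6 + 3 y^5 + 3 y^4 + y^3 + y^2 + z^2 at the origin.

A2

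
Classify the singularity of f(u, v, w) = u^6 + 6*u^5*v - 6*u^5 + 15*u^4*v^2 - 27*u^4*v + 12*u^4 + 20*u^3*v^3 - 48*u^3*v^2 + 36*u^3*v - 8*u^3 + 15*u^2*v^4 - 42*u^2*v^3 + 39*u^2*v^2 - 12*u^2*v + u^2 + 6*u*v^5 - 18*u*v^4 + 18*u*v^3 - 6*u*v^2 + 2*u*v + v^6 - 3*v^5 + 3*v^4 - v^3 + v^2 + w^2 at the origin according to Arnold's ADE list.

The Hessian of f at 0 is [[2, 2, 0], [2, 2, 0], [0, 0, 2]] with rank 2, so corank 1. A Groebner basis of the Jacobian ideal J(f) in C{u,v,w} is {v^2, u + v, w}; counting standard monomials gives mu = 2. Corank 1: A-series; mu = 2 gives A_2.

A_2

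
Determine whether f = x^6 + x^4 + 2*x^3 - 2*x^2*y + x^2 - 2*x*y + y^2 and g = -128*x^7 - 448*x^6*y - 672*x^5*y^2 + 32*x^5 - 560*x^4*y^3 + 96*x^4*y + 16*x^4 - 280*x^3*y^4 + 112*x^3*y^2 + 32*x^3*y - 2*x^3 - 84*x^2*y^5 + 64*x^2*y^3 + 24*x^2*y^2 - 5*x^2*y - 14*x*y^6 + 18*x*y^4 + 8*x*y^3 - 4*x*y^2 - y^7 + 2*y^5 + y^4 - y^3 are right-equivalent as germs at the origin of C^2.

The Hessian of f at 0 is [[2, -2], [-2, 2]] with rank 1, so corank 1. A Groebner basis of the Jacobian ideal J(f) in C{x,y} is {x*y^2 + 3*x*y + x - 2*y^2 - y, 5*x*y + 2*x + y^3 - 3*y^2 - 2*y, x^2 + x - y}; counting standard monomials gives mu = 5. Corank 1: A-series; mu = 5 gives A_5. The Hessian of g at 0 is [[0, 0], [0, 0]] with rank 0, so corank 2. A Groebner basis of the Jacobian ideal J(g) in C{x,y} is {x*y^2 - x*y/8 - y^2/8, x*y/8 + y^3 + y^2/8, x^2 + 3*x*y/2 + y^2/2}; counting standard monomials gives mu = 5. Corank 2; j^3 = -(x + y)^2*(2*x + y) has shape L^2 M (L != M), so D-series; mu = 5 gives D_5. f is A_5 but g is D_5, hence not right-equivalent.

No.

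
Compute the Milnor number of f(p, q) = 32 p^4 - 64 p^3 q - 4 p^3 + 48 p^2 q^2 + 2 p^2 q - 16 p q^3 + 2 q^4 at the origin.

5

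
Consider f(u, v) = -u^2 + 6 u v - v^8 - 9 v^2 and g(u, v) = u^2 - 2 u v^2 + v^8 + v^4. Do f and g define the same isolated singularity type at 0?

Yes.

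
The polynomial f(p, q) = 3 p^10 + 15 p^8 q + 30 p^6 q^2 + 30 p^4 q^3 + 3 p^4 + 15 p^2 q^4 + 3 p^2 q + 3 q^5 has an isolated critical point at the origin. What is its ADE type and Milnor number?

Type D_6, Milnor number mu = 6.

The Hessian of f at 0 is [[0, 0], [0, 0]] with rank 0, so corank 2. A Groebner basis of the Jacobian ideal J(f) in C{p,q} is {p^2/5 + q^4, p^3, p*q}; counting standard monomials gives mu = 6. Corank 2; j^3 = 3*p^2*q has shape L^2 M (L != M), so D-series; mu = 6 gives D_6.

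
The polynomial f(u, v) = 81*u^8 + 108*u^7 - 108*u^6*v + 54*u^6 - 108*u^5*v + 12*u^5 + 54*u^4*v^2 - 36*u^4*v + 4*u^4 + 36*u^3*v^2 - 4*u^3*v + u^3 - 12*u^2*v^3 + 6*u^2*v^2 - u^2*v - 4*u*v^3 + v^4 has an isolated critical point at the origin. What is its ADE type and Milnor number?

Type D_5, Milnor number mu = 5.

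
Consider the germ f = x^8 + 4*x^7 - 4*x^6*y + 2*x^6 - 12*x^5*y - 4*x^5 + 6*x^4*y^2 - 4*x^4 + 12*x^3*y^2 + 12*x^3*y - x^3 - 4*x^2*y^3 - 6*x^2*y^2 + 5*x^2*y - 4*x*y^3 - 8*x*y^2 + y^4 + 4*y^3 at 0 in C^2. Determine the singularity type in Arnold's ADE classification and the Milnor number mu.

Type D5, Milnor number mu = 5.

The Hessian of f at 0 has rank 0. Corank 2; j^3 = -(x - 2*y)^2*(x - y) has shape L^2 M (L != M), so D-series; mu = 5 gives D_5.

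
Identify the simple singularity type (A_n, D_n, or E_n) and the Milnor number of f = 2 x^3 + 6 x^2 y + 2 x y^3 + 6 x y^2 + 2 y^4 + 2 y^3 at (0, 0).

The Hessian of f at 0 has rank 0. Corank 2; j^3 = 2*(x + y)^3 is a perfect cube, so E-series; the 4-jet and mu = 7 give E_7.

Type E_{7}, Milnor number mu = 7.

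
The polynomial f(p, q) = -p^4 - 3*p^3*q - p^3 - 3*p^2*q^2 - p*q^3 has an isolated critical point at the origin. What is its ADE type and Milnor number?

Type E_7, Milnor number mu = 7.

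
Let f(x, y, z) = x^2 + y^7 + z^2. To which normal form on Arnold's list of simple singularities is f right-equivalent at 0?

A_{6}

The Hessian of f at 0 has rank 2. Corank 1: A-series; mu = 6 gives A_6.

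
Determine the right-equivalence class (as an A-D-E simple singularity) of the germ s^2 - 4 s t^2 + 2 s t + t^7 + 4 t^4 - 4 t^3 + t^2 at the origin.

The Hessian of f at 0 has rank 1. Corank 1: A-series; mu = 6 gives A_6.

A_{6}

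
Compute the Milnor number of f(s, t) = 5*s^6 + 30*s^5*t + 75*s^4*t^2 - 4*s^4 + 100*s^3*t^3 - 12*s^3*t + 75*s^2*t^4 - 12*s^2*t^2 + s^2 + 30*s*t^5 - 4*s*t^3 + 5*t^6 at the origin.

5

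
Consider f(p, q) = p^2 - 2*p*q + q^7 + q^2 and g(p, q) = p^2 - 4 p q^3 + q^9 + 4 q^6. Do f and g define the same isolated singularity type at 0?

The Hessian of f at 0 is [[2, -2], [-2, 2]] with rank 1, so corank 1. A Groebner basis of the Jacobian ideal J(f) in C{p,q} is {q^6, p - q}; counting standard monomials gives mu = 6. Corank 1: A-series; mu = 6 gives A_6. The Hessian of g at 0 is [[2, 0], [0, 0]] with rank 1, so corank 1. A Groebner basis of the Jacobian ideal J(g) in C{p,q} is {p^2*q^2, p^3, -p/2 + q^3}; counting standard monomials gives mu = 8. Corank 1: A-series; mu = 8 gives A_8. f is A_6 but g is A_8, hence not right-equivalent.

No.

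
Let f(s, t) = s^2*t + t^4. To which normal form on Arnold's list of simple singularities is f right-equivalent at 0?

D_{5}

The Hessian of f at 0 is [[0, 0], [0, 0]] with rank 0, so corank 2. A Groebner basis of the Jacobian ideal J(f) in C{s,t} is {s^3, s^2/4 + t^3, s*t}; counting standard monomials gives mu = 5. Corank 2; j^3 = s^2*t has shape L^2 M (L != M), so D-series; mu = 5 gives D_5.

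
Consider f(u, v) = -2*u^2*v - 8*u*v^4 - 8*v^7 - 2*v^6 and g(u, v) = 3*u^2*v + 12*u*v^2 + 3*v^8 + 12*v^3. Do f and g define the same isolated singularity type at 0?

No.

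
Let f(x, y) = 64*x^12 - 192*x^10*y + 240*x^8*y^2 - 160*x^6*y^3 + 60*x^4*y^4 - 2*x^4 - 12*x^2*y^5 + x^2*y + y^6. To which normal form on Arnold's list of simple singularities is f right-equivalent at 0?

The Hessian of f at 0 is [[0, 0], [0, 0]] with rank 0, so corank 2. A Groebner basis of the Jacobian ideal J(f) in C{x,y} is {x^2/6 + y^5, x^3, x*y}; counting standard monomials gives mu = 7. Corank 2; j^3 = x^2*y has shape L^2 M (L != M), so D-series; mu = 7 gives D_7.

D_7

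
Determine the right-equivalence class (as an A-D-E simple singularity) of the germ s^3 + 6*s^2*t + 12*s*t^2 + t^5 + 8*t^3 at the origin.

E_8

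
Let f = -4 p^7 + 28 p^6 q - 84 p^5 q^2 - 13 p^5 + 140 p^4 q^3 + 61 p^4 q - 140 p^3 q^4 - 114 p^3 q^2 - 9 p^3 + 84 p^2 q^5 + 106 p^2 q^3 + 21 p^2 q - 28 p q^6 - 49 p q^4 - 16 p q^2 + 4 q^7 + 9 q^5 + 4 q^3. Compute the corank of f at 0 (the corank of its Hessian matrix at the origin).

2

The Hessian at 0 is [[0, 0], [0, 0]] of rank 0; hence corank 2.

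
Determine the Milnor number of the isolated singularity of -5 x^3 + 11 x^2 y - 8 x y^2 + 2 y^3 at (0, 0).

The Hessian of f at 0 is [[0, 0], [0, 0]] with rank 0, so corank 2. A Groebner basis of the Jacobian ideal J(f) in C{x,y} is {y^3, x^2 + 2*y^2, x*y + y^2}; counting standard monomials gives mu = 4. Corank 2; j^3 = -(x - y)*(5*x^2 - 6*x*y + 2*y^2) splits into three distinct lines over C (the quadratic factor has nonzero discriminant), so D_4.

4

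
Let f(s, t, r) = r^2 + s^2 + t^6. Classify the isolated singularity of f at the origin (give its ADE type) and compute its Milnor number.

The Hessian of f at 0 is [[2, 0, 0], [0, 0, 0], [0, 0, 2]] with rank 2, so corank 1. A Groebner basis of the Jacobian ideal J(f) in C{s,t,r} is {t^5, s, r}; counting standard monomials gives mu = 5. Corank 1: A-series; mu = 5 gives A_5.

Type A_5, Milnor number mu = 5.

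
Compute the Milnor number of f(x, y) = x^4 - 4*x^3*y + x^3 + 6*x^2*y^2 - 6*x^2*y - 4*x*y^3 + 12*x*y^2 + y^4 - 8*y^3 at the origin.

6

The Hessian of f at 0 has rank 0. Corank 2; j^3 = (x - 2*y)^3 is a perfect cube, so E-series; the 4-jet and mu = 6 give E_6.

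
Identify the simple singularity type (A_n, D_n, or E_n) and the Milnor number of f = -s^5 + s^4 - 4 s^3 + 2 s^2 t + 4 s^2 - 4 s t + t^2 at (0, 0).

Type A_4, Milnor number mu = 4.

The Hessian of f at 0 has rank 1. Corank 1: A-series; mu = 4 gives A_4.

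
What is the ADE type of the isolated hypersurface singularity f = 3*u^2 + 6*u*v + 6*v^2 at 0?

The Hessian of f at 0 has rank 2. Corank 0: nondegenerate Morse point, so A_1.

A_{1}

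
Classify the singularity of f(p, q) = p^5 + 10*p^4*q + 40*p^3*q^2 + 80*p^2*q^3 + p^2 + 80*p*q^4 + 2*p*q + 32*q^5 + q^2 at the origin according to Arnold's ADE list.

The Hessian of f at 0 has rank 1. Corank 1: A-series; mu = 4 gives A_4.

A_{4}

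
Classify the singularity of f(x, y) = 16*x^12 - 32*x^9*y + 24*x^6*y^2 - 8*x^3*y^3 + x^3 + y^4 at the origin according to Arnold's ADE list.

E6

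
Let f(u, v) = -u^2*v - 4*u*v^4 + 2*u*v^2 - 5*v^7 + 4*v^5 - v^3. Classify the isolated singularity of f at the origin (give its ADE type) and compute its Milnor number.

Type D8, Milnor number mu = 8.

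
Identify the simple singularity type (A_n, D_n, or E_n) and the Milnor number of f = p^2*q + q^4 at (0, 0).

The Hessian of f at 0 has rank 0. Corank 2; j^3 = p^2*q has shape L^2 M (L != M), so D-series; mu = 5 gives D_5.

Type D_5, Milnor number mu = 5.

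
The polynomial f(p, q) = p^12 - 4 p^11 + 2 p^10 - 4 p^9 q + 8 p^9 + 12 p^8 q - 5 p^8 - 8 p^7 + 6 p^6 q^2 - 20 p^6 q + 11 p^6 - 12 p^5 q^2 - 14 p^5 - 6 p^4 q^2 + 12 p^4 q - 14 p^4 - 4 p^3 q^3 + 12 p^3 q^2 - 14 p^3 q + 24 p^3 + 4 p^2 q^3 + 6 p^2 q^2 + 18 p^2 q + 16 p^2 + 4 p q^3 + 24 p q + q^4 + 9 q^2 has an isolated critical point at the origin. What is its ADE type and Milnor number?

The Hessian of f at 0 is [[32, 24], [24, 18]] with rank 1, so corank 1. A Groebner basis of the Jacobian ideal J(f) in C{p,q} is {p^2 + 4*p/3 + q, p*q - 16*p/9 - 4*q/3, 64*p/27 + q^2 + 16*q/9}; counting standard monomials gives mu = 3. Corank 1: A-series; mu = 3 gives A_3.

Type A_{3}, Milnor number mu = 3.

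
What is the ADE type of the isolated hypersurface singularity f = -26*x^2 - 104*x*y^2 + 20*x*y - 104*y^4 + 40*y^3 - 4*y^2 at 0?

A_{1}

The Hessian of f at 0 has rank 2. Corank 0: nondegenerate Morse point, so A_1.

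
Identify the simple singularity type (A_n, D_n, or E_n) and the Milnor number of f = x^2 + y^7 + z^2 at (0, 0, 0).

Type A_6, Milnor number mu = 6.

The Hessian of f at 0 has rank 2. Corank 1: A-series; mu = 6 gives A_6.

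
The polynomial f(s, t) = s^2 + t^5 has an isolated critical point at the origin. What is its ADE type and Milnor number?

Type A4, Milnor number mu = 4.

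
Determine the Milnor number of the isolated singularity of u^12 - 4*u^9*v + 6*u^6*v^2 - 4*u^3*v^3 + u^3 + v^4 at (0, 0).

6

The Hessian of f at 0 has rank 0. Corank 2; j^3 = u^3 is a perfect cube, so E-series; the 4-jet and mu = 6 give E_6.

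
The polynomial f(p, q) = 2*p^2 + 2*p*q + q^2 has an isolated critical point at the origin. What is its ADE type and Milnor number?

Type A_1, Milnor number mu = 1.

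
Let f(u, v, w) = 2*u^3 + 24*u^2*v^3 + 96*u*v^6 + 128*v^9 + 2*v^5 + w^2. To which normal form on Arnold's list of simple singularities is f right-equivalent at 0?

The Hessian of f at 0 has rank 1. Corank 2; j^3 = 2*u^3 is a perfect cube, so E-series; the 5-jet and mu = 8 give E_8.

E8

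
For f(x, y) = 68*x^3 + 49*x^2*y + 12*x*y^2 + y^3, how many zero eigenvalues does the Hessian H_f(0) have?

2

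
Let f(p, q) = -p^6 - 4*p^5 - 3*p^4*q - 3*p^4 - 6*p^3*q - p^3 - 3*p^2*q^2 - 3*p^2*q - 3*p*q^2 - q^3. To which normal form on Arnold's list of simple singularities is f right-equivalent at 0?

E_8

The Hessian of f at 0 has rank 0. Corank 2; j^3 = -(p + q)^3 is a perfect cube, so E-series; the 5-jet and mu = 8 give E_8.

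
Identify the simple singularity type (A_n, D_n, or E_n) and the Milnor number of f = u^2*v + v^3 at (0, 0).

The Hessian of f at 0 is [[0, 0], [0, 0]] with rank 0, so corank 2. A Groebner basis of the Jacobian ideal J(f) in C{u,v} is {v^3, u^2 + 3*v^2, u*v}; counting standard monomials gives mu = 4. Corank 2; j^3 = v*(u^2 + v^2) splits into three distinct lines over C (the quadratic factor has nonzero discriminant), so D_4.

Type D_{4}, Milnor number mu = 4.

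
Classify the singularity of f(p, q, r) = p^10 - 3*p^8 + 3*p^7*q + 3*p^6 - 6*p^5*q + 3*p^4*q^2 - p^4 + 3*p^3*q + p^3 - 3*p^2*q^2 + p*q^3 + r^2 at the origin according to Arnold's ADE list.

The Hessian of f at 0 has rank 1. Corank 2; j^3 = p^3 is a perfect cube, so E-series; the 4-jet and mu = 7 give E_7.

E_7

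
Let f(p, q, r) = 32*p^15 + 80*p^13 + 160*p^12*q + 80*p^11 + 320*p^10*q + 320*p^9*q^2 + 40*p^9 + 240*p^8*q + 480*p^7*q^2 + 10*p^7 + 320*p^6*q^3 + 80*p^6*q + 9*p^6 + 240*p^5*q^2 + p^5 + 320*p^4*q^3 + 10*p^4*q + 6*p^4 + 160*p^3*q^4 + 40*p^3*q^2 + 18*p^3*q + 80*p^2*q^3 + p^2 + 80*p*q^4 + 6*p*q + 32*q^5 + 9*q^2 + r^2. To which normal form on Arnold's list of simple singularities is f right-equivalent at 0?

A_{4}

The Hessian of f at 0 has rank 2. Corank 1: A-series; mu = 4 gives A_4.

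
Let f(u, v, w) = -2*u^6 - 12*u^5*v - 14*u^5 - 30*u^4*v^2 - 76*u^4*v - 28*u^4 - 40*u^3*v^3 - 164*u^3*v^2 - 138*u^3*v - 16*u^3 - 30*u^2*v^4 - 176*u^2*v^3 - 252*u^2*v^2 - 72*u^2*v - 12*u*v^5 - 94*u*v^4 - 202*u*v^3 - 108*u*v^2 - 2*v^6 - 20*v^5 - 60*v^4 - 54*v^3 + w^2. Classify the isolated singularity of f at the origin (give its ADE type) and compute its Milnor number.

The Hessian of f at 0 is [[0, 0, 0], [0, 0, 0], [0, 0, 2]] with rank 1, so corank 2. A Groebner basis of the Jacobian ideal J(f) in C{u,v,w} is {-768*u^2/17 - 2304*u*v/17 + v^4 + 8*v^3/17 - 1728*v^2/17, u^3 + 468*u^2/17 + 1404*u*v/17 + 105*v^3/34 + 1053*v^2/17, u^2*v - 200*u^2/17 - 600*u*v/17 - 217*v^3/102 - 450*v^2/17, 64*u^2/17 + u*v^2 + 192*u*v/17 + 149*v^3/102 + 144*v^2/17, w}; counting standard monomials gives mu = 7. Corank 2; j^3 = -2*(2*u + 3*v)^3 is a perfect cube, so E-series; the 4-jet and mu = 7 give E_7.

Type E7, Milnor number mu = 7.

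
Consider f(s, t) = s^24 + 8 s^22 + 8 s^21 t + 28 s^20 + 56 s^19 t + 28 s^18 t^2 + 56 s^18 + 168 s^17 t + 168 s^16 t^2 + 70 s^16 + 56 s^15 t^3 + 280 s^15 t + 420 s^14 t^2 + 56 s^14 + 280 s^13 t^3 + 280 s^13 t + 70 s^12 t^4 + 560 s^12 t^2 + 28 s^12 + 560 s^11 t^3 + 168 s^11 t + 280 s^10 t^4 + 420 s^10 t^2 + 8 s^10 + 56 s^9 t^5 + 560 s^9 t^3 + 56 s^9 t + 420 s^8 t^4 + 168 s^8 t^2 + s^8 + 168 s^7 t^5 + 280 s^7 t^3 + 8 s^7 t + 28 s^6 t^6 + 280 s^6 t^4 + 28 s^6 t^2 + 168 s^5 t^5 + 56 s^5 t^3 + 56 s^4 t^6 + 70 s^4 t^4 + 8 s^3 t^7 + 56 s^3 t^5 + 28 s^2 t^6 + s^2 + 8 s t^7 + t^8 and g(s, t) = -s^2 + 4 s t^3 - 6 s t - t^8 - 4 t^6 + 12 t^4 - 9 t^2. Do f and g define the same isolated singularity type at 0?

Yes.

The Hessian of f at 0 is [[2, 0], [0, 0]] with rank 1, so corank 1. A Groebner basis of the Jacobian ideal J(f) in C{s,t} is {t^7, s}; counting standard monomials gives mu = 7. Corank 1: A-series; mu = 7 gives A_7. The Hessian of g at 0 is [[-2, -6], [-6, -18]] with rank 1, so corank 1. A Groebner basis of the Jacobian ideal J(g) in C{s,t} is {s^3 - 27*s*t^2 - 27*s - 81*t, s^2*t + 6*s*t^2 + 9*s/2 + 27*t/2, -s/2 + t^3 - 3*t/2}; counting standard monomials gives mu = 7. Corank 1: A-series; mu = 7 gives A_7. Both have type A_7, hence right-equivalent.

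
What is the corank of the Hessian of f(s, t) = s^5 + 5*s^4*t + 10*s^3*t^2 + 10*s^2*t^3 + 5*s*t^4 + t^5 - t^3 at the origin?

2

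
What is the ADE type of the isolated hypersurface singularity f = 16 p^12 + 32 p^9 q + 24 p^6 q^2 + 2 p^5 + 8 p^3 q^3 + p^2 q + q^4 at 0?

The Hessian of f at 0 has rank 0. Corank 2; j^3 = p^2*q has shape L^2 M (L != M), so D-series; mu = 5 gives D_5.

D5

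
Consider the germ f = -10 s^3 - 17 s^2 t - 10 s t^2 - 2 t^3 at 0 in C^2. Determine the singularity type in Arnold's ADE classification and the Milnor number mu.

The Hessian of f at 0 is [[0, 0], [0, 0]] with rank 0, so corank 2. A Groebner basis of the Jacobian ideal J(f) in C{s,t} is {t^3, s^2 - 2*t^2/11, s*t + 5*t^2/11}; counting standard monomials gives mu = 4. Corank 2; j^3 = -(2*s + t)*(5*s^2 + 6*s*t + 2*t^2) splits into three distinct lines over C (the quadratic factor has nonzero discriminant), so D_4.

Type D_{4}, Milnor number mu = 4.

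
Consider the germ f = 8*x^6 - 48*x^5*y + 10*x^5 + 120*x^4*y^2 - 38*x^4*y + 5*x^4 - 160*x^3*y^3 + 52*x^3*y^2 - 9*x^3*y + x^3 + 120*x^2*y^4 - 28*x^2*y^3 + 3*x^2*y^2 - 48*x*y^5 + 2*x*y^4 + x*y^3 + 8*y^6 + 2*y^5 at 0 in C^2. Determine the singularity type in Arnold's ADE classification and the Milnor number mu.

The Hessian of f at 0 is [[0, 0], [0, 0]] with rank 0, so corank 2. A Groebner basis of the Jacobian ideal J(f) in C{x,y} is {-3*x^2/5 + y^4 - y^3/5, x^3, x^2*y + x^2/5 + y^3/15, 8*x^2/5 + x*y^2 + 8*y^3/15}; counting standard monomials gives mu = 7. Corank 2; j^3 = x^3 is a perfect cube, so E-series; the 4-jet and mu = 7 give E_7.

Type E_7, Milnor number mu = 7.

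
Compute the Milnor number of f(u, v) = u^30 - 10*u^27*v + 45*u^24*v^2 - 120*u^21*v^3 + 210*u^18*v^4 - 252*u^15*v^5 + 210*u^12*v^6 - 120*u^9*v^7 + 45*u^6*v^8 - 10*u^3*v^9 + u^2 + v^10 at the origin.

9

The Hessian of f at 0 has rank 1. Corank 1: A-series; mu = 9 gives A_9.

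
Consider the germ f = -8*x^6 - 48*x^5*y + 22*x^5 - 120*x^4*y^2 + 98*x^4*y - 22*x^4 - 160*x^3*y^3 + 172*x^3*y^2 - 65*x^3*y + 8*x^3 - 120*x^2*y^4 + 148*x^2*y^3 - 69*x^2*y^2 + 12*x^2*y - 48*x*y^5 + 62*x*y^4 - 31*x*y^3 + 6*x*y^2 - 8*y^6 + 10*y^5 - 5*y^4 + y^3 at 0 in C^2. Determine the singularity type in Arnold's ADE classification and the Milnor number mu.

Type E_7, Milnor number mu = 7.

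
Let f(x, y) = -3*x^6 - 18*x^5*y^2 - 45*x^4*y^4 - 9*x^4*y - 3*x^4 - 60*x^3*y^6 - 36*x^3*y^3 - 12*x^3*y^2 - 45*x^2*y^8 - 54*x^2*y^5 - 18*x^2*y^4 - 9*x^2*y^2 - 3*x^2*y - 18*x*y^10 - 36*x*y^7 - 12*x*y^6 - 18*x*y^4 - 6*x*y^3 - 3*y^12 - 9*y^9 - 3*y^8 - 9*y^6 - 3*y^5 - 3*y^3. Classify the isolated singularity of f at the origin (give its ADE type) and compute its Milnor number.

Type D_{4}, Milnor number mu = 4.

The Hessian of f at 0 has rank 0. Corank 2; j^3 = -3*y*(x^2 + y^2) splits into three distinct lines over C (the quadratic factor has nonzero discriminant), so D_4.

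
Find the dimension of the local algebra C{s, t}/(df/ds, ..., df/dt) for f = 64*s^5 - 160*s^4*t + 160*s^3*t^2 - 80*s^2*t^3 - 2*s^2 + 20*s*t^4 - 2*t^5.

4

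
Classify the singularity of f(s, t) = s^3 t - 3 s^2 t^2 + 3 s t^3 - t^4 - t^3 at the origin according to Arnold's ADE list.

The Hessian of f at 0 has rank 0. Corank 2; j^3 = -t^3 is a perfect cube, so E-series; the 4-jet and mu = 7 give E_7.

E7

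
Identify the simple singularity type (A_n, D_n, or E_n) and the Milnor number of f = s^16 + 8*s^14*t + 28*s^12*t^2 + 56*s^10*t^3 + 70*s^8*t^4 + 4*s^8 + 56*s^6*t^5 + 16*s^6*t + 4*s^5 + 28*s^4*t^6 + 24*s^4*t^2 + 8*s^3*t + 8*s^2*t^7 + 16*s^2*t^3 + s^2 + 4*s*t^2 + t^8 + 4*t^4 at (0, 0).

The Hessian of f at 0 is [[2, 0], [0, 0]] with rank 1, so corank 1. A Groebner basis of the Jacobian ideal J(f) in C{s,t} is {-s^2/4 + t^4, s^3 - s*t/2 - t^3, s^2*t + s/4 + t^2/2, s^2/2 + s*t^2}; counting standard monomials gives mu = 7. Corank 1: A-series; mu = 7 gives A_7.

Type A_{7}, Milnor number mu = 7.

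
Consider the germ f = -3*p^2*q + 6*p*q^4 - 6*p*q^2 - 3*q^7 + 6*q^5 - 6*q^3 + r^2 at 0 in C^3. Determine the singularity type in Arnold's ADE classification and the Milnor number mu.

The Hessian of f at 0 has rank 1. Corank 2; j^3 = -3*q*(p^2 + 2*p*q + 2*q^2) splits into three distinct lines over C (the quadratic factor has nonzero discriminant), so D_4.

Type D_4, Milnor number mu = 4.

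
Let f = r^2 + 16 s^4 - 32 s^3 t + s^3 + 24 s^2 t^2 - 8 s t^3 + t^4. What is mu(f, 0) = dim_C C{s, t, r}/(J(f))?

6

The Hessian of f at 0 is [[0, 0, 0], [0, 0, 0], [0, 0, 2]] with rank 1, so corank 2. A Groebner basis of the Jacobian ideal J(f) in C{s,t,r} is {t^4, s*t^2 - t^3/6, s^2, r}; counting standard monomials gives mu = 6. Corank 2; j^3 = s^3 is a perfect cube, so E-series; the 4-jet and mu = 6 give E_6.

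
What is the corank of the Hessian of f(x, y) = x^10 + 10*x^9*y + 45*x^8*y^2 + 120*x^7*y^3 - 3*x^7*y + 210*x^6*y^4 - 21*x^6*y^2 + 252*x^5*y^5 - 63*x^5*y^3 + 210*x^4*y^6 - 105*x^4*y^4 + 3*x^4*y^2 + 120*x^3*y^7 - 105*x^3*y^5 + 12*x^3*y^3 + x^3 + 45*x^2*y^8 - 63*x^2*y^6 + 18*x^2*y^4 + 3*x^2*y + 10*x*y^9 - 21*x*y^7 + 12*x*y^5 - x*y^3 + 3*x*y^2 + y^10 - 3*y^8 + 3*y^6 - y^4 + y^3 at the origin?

2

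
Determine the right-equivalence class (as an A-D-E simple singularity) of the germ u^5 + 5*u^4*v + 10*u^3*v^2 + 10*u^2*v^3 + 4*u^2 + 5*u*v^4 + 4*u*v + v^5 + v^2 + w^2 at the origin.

A4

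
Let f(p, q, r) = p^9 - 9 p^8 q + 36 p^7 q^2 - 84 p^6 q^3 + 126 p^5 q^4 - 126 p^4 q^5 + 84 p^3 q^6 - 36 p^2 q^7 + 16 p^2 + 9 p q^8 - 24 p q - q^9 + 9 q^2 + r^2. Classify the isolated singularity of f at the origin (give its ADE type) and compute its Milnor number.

Type A_{8}, Milnor number mu = 8.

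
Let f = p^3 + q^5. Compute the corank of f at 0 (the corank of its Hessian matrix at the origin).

The Hessian at 0 is [[0, 0], [0, 0]] of rank 0; hence corank 2.

2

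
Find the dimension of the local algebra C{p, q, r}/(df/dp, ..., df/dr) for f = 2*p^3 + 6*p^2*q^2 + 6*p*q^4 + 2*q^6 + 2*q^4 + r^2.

6

The Hessian of f at 0 is [[0, 0, 0], [0, 0, 0], [0, 0, 2]] with rank 1, so corank 2. A Groebner basis of the Jacobian ideal J(f) in C{p,q,r} is {p^3, p^2*q, p^2/2 + p*q^2, q^3, r}; counting standard monomials gives mu = 6. Corank 2; j^3 = 2*p^3 is a perfect cube, so E-series; the 4-jet and mu = 6 give E_6.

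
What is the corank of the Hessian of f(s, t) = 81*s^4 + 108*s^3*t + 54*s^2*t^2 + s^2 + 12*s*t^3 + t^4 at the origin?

Hessian at 0 has rank 1.

1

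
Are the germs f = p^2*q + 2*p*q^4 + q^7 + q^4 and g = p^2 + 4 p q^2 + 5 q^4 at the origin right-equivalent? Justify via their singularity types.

The Hessian of f at 0 has rank 0. Corank 2; j^3 = p^2*q has shape L^2 M (L != M), so D-series; mu = 5 gives D_5. The Hessian of g at 0 has rank 1. Corank 1: A-series; mu = 3 gives A_3. f is D_5 but g is A_3, hence not right-equivalent.

No.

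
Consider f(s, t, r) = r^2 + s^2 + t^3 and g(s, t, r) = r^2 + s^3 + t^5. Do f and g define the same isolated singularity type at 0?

No.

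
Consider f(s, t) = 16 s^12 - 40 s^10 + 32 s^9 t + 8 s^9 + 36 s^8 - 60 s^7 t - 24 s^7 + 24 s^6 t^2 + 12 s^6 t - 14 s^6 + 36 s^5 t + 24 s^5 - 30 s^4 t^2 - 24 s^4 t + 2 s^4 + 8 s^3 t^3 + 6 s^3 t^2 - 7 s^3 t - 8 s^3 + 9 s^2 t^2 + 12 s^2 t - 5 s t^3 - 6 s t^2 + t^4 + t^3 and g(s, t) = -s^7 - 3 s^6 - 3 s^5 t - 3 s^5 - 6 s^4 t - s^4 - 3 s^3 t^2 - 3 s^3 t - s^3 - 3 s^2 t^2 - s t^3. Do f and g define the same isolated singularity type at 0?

Yes.

The Hessian of f at 0 has rank 0. Corank 2; j^3 = -(2*s - t)^3 is a perfect cube, so E-series; the 4-jet and mu = 7 give E_7. The Hessian of g at 0 has rank 0. Corank 2; j^3 = -s^3 is a perfect cube, so E-series; the 4-jet and mu = 7 give E_7. Both have type E_7, hence right-equivalent.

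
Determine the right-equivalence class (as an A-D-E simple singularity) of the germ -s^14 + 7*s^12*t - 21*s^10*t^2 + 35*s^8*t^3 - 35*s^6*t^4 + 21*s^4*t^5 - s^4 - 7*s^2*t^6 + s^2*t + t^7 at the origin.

D_8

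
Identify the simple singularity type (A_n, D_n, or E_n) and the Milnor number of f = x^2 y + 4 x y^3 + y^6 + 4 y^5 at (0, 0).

Type D_7, Milnor number mu = 7.

The Hessian of f at 0 is [[0, 0], [0, 0]] with rank 0, so corank 2. A Groebner basis of the Jacobian ideal J(f) in C{x,y} is {x^3, x^2*y + 2*x^2/3 + 4*x*y^2/3, x*y/2 + y^3}; counting standard monomials gives mu = 7. Corank 2; j^3 = x^2*y has shape L^2 M (L != M), so D-series; mu = 7 gives D_7.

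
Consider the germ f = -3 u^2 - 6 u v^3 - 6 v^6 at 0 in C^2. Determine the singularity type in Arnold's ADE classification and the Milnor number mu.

The Hessian of f at 0 has rank 1. Corank 1: A-series; mu = 5 gives A_5.

Type A_5, Milnor number mu = 5.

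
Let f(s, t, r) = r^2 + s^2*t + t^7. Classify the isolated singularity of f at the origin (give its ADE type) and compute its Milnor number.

The Hessian of f at 0 has rank 1. Corank 2; j^3 = s^2*t has shape L^2 M (L != M), so D-series; mu = 8 gives D_8.

Type D8, Milnor number mu = 8.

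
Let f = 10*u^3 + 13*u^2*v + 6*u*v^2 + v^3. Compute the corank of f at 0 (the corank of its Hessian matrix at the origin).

2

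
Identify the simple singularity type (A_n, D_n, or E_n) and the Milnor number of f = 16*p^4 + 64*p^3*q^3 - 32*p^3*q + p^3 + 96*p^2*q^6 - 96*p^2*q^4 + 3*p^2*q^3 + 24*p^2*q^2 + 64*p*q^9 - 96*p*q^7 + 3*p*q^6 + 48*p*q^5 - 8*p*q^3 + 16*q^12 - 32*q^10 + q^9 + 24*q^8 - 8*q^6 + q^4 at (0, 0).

Type E6, Milnor number mu = 6.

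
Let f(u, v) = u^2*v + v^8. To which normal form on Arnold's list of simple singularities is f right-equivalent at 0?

D_{9}

The Hessian of f at 0 has rank 0. Corank 2; j^3 = u^2*v has shape L^2 M (L != M), so D-series; mu = 9 gives D_9.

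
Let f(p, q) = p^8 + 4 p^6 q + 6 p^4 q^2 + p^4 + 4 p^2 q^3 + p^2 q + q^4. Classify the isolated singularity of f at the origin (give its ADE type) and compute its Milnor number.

The Hessian of f at 0 has rank 0. Corank 2; j^3 = p^2*q has shape L^2 M (L != M), so D-series; mu = 5 gives D_5.

Type D_5, Milnor number mu = 5.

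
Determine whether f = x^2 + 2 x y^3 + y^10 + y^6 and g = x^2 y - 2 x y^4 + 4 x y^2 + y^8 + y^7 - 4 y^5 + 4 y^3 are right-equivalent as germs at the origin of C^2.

The Hessian of f at 0 has rank 1. Corank 1: A-series; mu = 9 gives A_9. The Hessian of g at 0 has rank 0. Corank 2; j^3 = y*(x + 2*y)^2 has shape L^2 M (L != M), so D-series; mu = 9 gives D_9. f is A_9 but g is D_9, hence not right-equivalent.

No.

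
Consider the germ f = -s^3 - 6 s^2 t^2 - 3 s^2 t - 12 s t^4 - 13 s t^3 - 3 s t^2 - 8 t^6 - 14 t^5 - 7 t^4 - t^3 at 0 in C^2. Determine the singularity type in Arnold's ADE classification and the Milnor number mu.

Type E7, Milnor number mu = 7.

The Hessian of f at 0 has rank 0. Corank 2; j^3 = -(s + t)^3 is a perfect cube, so E-series; the 4-jet and mu = 7 give E_7.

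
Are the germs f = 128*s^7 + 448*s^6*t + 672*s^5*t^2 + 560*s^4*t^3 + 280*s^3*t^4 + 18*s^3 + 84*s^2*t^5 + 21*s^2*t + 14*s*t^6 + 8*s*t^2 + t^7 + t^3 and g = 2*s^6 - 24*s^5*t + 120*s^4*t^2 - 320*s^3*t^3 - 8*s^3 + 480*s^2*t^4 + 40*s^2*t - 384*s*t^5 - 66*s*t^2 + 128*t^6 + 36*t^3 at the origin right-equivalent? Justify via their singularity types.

No.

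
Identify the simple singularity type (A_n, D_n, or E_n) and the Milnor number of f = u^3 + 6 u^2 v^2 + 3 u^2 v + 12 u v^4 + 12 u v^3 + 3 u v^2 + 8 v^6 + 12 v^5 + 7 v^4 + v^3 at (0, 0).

Type E6, Milnor number mu = 6.

The Hessian of f at 0 is [[0, 0], [0, 0]] with rank 0, so corank 2. A Groebner basis of the Jacobian ideal J(f) in C{u,v} is {u^3 + 3*u^2/4 + 3*u*v/2 + 3*v^2/4, u^2*v - u^2/2 - u*v - v^2/2, u^2/4 + u*v^2 + u*v/2 + v^2/4, v^3}; counting standard monomials gives mu = 6. Corank 2; j^3 = (u + v)^3 is a perfect cube, so E-series; the 4-jet and mu = 6 give E_6.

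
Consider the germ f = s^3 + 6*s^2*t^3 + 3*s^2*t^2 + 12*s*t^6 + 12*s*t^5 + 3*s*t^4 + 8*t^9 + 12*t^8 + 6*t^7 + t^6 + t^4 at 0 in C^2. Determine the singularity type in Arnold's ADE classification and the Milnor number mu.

Type E_{6}, Milnor number mu = 6.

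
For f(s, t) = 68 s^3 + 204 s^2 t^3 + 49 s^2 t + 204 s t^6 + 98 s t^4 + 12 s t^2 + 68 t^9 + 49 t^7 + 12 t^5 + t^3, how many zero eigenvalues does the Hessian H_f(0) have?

Hessian at 0 has rank 0.

2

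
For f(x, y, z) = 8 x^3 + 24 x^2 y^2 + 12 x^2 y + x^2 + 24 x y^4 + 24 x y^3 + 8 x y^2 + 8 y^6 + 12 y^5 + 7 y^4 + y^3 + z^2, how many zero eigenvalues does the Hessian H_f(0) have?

1

Hessian at 0 has rank 2.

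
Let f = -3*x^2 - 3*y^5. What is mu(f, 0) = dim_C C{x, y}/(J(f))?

4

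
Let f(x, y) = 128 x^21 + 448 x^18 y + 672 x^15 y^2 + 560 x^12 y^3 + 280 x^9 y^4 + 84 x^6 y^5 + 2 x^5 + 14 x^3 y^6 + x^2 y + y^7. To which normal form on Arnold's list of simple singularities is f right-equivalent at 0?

D_8

The Hessian of f at 0 is [[0, 0], [0, 0]] with rank 0, so corank 2. A Groebner basis of the Jacobian ideal J(f) in C{x,y} is {x^2/7 + y^6, x^3, x*y}; counting standard monomials gives mu = 8. Corank 2; j^3 = x^2*y has shape L^2 M (L != M), so D-series; mu = 8 gives D_8.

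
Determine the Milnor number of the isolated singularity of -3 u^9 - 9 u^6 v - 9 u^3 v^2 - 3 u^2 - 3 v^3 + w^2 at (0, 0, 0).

The Hessian of f at 0 is [[-6, 0, 0], [0, 0, 0], [0, 0, 2]] with rank 2, so corank 1. A Groebner basis of the Jacobian ideal J(f) in C{u,v,w} is {v^2, u, w}; counting standard monomials gives mu = 2. Corank 1: A-series; mu = 2 gives A_2.

2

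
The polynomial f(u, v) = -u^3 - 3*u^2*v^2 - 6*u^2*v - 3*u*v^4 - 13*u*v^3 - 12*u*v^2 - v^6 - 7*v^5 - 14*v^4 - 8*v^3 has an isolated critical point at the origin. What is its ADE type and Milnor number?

Type E7, Milnor number mu = 7.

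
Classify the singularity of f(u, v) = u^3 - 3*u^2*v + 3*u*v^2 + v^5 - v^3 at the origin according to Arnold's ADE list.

E_{8}

The Hessian of f at 0 has rank 0. Corank 2; j^3 = (u - v)^3 is a perfect cube, so E-series; the 5-jet and mu = 8 give E_8.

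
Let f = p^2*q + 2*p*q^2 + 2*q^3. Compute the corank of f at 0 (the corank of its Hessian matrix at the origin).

The Hessian at 0 is [[0, 0], [0, 0]] of rank 0; hence corank 2.

2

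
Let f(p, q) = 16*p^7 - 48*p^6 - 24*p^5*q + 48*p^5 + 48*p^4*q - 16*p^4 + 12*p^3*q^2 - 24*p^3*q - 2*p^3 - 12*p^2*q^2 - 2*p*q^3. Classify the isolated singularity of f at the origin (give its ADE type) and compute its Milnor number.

Type E_{7}, Milnor number mu = 7.

The Hessian of f at 0 has rank 0. Corank 2; j^3 = -2*p^3 is a perfect cube, so E-series; the 4-jet and mu = 7 give E_7.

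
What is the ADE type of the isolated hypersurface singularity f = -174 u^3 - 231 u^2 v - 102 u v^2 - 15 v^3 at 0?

The Hessian of f at 0 has rank 0. Corank 2; j^3 = -3*(2*u + v)*(29*u^2 + 24*u*v + 5*v^2) splits into three distinct lines over C (the quadratic factor has nonzero discriminant), so D_4.

D_{4}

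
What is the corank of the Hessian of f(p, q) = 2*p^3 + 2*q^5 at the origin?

Hessian at 0 has rank 0.

2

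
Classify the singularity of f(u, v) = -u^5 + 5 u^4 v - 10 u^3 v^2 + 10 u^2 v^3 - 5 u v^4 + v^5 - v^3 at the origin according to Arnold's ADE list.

E_{8}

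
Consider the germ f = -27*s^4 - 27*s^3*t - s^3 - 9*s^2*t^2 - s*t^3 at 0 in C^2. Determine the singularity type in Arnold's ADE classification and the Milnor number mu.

Type E_{7}, Milnor number mu = 7.

The Hessian of f at 0 is [[0, 0], [0, 0]] with rank 0, so corank 2. A Groebner basis of the Jacobian ideal J(f) in C{s,t} is {s^2/3 + t^4 + t^3/9, s^3, s^2*t - s^2/9 - t^3/27, 2*s^2/3 + s*t^2 + 2*t^3/9}; counting standard monomials gives mu = 7. Corank 2; j^3 = -s^3 is a perfect cube, so E-series; the 4-jet and mu = 7 give E_7.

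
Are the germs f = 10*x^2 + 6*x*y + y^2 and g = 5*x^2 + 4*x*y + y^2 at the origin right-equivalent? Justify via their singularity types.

Yes.

The Hessian of f at 0 has rank 2. Corank 0: nondegenerate Morse point, so A_1. The Hessian of g at 0 has rank 2. Corank 0: nondegenerate Morse point, so A_1. Both have type A_1, hence right-equivalent.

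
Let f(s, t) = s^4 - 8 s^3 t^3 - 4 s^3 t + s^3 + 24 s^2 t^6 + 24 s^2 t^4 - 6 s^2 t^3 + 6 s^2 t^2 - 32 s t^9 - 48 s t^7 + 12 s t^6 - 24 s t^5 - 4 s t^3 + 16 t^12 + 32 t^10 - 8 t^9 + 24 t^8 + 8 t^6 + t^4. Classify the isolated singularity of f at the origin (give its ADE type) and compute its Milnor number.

Type E6, Milnor number mu = 6.

The Hessian of f at 0 is [[0, 0], [0, 0]] with rank 0, so corank 2. A Groebner basis of the Jacobian ideal J(f) in C{s,t} is {t^4, s*t^2 - t^3/3, s^2}; counting standard monomials gives mu = 6. Corank 2; j^3 = s^3 is a perfect cube, so E-series; the 4-jet and mu = 6 give E_6.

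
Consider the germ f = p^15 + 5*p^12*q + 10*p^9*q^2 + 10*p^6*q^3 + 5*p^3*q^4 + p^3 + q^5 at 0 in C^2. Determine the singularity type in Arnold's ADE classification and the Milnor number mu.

Type E_8, Milnor number mu = 8.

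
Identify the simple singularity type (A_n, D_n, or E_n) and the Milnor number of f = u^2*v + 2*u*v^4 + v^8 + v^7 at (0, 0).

Type D_9, Milnor number mu = 9.

The Hessian of f at 0 has rank 0. Corank 2; j^3 = u^2*v has shape L^2 M (L != M), so D-series; mu = 9 gives D_9.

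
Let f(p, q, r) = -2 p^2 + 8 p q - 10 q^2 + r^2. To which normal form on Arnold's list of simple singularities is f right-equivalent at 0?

The Hessian of f at 0 has rank 3. Corank 0: nondegenerate Morse point, so A_1.

A1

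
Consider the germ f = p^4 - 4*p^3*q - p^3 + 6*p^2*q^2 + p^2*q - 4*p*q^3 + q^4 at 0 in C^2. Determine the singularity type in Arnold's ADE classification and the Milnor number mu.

The Hessian of f at 0 is [[0, 0], [0, 0]] with rank 0, so corank 2. A Groebner basis of the Jacobian ideal J(f) in C{p,q} is {p*q^2, p*q/4 + q^3, p^2 - p*q}; counting standard monomials gives mu = 5. Corank 2; j^3 = -p^2*(p - q) has shape L^2 M (L != M), so D-series; mu = 5 gives D_5.

Type D5, Milnor number mu = 5.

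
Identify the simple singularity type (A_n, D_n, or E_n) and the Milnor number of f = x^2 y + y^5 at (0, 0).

Type D6, Milnor number mu = 6.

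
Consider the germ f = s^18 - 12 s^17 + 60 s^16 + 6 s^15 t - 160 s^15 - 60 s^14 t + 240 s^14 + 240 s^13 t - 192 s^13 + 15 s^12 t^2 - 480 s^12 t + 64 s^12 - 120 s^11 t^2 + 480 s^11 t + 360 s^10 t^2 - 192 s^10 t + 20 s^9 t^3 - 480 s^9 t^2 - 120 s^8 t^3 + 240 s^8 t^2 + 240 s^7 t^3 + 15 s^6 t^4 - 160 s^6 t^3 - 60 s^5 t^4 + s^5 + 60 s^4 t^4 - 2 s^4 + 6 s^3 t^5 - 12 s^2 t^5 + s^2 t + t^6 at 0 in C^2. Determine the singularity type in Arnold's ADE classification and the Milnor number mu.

The Hessian of f at 0 has rank 0. Corank 2; j^3 = s^2*t has shape L^2 M (L != M), so D-series; mu = 7 gives D_7.

Type D_7, Milnor number mu = 7.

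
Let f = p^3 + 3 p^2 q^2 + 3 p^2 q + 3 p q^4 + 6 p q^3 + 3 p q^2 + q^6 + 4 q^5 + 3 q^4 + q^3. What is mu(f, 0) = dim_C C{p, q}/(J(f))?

8

The Hessian of f at 0 has rank 0. Corank 2; j^3 = (p + q)^3 is a perfect cube, so E-series; the 5-jet and mu = 8 give E_8.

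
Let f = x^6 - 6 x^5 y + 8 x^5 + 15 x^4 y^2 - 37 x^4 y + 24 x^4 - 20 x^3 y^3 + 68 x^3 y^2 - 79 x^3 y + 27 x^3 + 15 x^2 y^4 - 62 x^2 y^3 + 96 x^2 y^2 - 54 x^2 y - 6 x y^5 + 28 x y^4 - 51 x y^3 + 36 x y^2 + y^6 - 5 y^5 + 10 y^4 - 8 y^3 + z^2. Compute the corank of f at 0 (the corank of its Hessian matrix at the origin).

2

Hessian at 0 has rank 1.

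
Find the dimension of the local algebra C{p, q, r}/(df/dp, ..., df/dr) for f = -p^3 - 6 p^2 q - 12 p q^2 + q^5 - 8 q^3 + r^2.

8

The Hessian of f at 0 is [[0, 0, 0], [0, 0, 0], [0, 0, 2]] with rank 1, so corank 2. A Groebner basis of the Jacobian ideal J(f) in C{p,q,r} is {q^4, p^2 + 4*p*q + 4*q^2, r}; counting standard monomials gives mu = 8. Corank 2; j^3 = -(p + 2*q)^3 is a perfect cube, so E-series; the 5-jet and mu = 8 give E_8.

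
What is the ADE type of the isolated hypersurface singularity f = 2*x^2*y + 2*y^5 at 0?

The Hessian of f at 0 is [[0, 0], [0, 0]] with rank 0, so corank 2. A Groebner basis of the Jacobian ideal J(f) in C{x,y} is {x^2/5 + y^4, x^3, x*y}; counting standard monomials gives mu = 6. Corank 2; j^3 = 2*x^2*y has shape L^2 M (L != M), so D-series; mu = 6 gives D_6.

D_{6}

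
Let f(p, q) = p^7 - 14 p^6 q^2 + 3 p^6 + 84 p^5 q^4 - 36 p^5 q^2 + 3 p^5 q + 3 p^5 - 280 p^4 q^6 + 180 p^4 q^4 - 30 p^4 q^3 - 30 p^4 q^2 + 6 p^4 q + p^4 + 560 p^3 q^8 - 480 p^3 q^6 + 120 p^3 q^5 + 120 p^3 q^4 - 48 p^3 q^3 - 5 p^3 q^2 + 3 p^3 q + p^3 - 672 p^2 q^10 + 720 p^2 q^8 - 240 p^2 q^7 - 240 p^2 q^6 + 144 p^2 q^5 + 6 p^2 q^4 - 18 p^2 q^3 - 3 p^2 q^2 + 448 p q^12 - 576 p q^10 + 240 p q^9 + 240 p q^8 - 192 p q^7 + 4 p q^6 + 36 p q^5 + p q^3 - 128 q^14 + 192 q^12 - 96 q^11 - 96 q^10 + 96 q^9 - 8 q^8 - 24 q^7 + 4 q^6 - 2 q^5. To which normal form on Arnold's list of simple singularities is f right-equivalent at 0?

The Hessian of f at 0 is [[0, 0], [0, 0]] with rank 0, so corank 2. A Groebner basis of the Jacobian ideal J(f) in C{p,q} is {-3*p^2/19 + q^4 - q^3/19, p^3, p^2*q + p^2/19 + q^3/57, -8*p^2/19 + p*q^2 - 8*q^3/57}; counting standard monomials gives mu = 7. Corank 2; j^3 = p^3 is a perfect cube, so E-series; the 4-jet and mu = 7 give E_7.

E7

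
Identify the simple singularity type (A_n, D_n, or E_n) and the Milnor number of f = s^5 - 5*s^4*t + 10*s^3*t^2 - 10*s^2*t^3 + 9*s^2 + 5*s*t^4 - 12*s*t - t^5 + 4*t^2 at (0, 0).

Type A_4, Milnor number mu = 4.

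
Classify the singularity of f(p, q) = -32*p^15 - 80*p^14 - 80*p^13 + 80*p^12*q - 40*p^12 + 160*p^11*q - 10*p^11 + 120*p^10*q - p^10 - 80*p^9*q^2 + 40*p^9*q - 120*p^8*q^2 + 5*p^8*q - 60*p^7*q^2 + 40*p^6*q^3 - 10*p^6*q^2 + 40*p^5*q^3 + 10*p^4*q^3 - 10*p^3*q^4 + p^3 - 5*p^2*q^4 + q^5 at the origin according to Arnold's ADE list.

E_{8}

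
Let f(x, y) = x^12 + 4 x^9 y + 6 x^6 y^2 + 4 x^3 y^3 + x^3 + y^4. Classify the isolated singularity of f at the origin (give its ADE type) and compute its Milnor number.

Type E_6, Milnor number mu = 6.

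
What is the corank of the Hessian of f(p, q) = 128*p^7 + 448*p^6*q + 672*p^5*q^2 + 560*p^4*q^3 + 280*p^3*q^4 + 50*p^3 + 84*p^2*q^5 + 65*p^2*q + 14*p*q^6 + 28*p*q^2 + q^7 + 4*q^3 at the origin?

The Hessian at 0 is [[0, 0], [0, 0]] of rank 0; hence corank 2.

2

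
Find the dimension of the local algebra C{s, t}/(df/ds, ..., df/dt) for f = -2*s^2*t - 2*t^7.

8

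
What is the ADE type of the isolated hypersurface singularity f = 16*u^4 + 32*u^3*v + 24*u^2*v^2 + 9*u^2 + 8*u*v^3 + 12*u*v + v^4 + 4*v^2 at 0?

A_{3}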